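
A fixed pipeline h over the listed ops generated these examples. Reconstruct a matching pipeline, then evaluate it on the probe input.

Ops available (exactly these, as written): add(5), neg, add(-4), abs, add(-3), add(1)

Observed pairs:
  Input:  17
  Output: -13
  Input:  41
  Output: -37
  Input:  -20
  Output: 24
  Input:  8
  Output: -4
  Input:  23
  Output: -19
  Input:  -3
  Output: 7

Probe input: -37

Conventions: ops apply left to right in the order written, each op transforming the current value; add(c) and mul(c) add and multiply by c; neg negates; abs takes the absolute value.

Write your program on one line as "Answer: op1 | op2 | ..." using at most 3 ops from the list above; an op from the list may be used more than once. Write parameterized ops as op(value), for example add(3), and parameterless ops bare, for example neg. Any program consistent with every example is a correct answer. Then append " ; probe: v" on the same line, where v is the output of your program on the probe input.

add(-4) | neg ; probe: 41

Check, running the answer program on each example:
  17 -> 13 -> -13
  41 -> 37 -> -37
  -20 -> -24 -> 24
  8 -> 4 -> -4
  23 -> 19 -> -19
  -3 -> -7 -> 7
  probe: -37 -> -41 -> 41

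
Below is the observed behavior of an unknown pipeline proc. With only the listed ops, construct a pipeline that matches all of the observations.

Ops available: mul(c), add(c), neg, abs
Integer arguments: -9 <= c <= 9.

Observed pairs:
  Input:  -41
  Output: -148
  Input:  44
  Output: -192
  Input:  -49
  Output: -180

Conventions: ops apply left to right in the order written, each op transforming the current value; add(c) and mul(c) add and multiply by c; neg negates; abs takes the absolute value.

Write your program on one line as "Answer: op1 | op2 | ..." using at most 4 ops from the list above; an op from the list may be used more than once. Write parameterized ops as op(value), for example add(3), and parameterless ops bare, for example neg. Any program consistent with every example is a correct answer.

add(4) | mul(-4) | abs | neg

Check, running the answer program on each example:
  -41 -> -37 -> 148 -> 148 -> -148
  44 -> 48 -> -192 -> 192 -> -192
  -49 -> -45 -> 180 -> 180 -> -180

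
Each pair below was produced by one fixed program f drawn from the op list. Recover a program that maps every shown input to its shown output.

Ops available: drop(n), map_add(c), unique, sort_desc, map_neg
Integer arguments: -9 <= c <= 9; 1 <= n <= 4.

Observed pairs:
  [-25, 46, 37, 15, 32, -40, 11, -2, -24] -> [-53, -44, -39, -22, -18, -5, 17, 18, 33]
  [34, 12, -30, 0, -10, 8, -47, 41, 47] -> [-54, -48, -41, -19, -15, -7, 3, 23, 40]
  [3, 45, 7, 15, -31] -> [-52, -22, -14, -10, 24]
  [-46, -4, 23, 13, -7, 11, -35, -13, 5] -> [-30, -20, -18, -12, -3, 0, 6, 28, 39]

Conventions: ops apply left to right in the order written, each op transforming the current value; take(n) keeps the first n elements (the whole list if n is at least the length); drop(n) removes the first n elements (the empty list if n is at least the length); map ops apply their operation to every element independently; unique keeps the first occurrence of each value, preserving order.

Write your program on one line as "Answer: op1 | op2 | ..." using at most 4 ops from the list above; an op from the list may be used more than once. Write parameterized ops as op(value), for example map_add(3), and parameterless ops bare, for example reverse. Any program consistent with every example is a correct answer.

sort_desc | map_add(7) | map_neg

Check, running the answer program on each example:
  [-25, 46, 37, 15, 32, -40, 11, -2, -24] -> [46, 37, 32, 15, 11, -2, -24, -25, -40] -> [53, 44, 39, 22, 18, 5, -17, -18, -33] -> [-53, -44, -39, -22, -18, -5, 17, 18, 33]
  [34, 12, -30, 0, -10, 8, -47, 41, 47] -> [47, 41, 34, 12, 8, 0, -10, -30, -47] -> [54, 48, 41, 19, 15, 7, -3, -23, -40] -> [-54, -48, -41, -19, -15, -7, 3, 23, 40]
  [3, 45, 7, 15, -31] -> [45, 15, 7, 3, -31] -> [52, 22, 14, 10, -24] -> [-52, -22, -14, -10, 24]
  [-46, -4, 23, 13, -7, 11, -35, -13, 5] -> [23, 13, 11, 5, -4, -7, -13, -35, -46] -> [30, 20, 18, 12, 3, 0, -6, -28, -39] -> [-30, -20, -18, -12, -3, 0, 6, 28, 39]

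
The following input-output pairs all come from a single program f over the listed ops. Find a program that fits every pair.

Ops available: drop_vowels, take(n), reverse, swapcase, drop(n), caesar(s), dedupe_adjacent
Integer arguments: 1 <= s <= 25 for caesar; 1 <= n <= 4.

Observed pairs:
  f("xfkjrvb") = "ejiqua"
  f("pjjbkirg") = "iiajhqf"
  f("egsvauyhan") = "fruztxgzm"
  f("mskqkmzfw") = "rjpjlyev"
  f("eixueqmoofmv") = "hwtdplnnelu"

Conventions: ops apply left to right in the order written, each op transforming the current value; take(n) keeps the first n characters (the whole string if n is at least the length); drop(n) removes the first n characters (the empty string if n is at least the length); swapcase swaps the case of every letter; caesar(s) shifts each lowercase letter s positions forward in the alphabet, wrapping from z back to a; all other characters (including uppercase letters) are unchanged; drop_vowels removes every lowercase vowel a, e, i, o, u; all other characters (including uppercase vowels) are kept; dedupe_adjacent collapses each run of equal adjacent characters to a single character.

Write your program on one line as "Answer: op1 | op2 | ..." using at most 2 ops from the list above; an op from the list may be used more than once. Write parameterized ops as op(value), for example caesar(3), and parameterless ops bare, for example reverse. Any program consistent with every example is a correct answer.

caesar(25) | drop(1)

Check, running the answer program on each example:
  "xfkjrvb" -> "wejiqua" -> "ejiqua"
  "pjjbkirg" -> "oiiajhqf" -> "iiajhqf"
  "egsvauyhan" -> "dfruztxgzm" -> "fruztxgzm"
  "mskqkmzfw" -> "lrjpjlyev" -> "rjpjlyev"
  "eixueqmoofmv" -> "dhwtdplnnelu" -> "hwtdplnnelu"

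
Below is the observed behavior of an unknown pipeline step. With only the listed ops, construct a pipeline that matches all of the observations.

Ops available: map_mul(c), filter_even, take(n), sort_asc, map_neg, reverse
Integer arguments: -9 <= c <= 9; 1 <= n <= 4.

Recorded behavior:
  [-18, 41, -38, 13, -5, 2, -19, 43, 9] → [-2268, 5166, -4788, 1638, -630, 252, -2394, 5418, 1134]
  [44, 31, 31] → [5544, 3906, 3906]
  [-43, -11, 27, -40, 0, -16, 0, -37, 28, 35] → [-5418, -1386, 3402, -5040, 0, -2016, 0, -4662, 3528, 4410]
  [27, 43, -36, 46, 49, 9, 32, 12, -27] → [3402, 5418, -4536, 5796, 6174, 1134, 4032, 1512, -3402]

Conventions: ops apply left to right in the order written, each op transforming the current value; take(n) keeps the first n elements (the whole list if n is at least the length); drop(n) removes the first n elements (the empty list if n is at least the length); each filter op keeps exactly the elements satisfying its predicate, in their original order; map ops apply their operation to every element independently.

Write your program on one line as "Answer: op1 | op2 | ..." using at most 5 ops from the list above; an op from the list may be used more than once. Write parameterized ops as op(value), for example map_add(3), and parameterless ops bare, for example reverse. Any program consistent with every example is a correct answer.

map_mul(-7) | map_neg | map_mul(3) | map_mul(6)

Check, running the answer program on each example:
  [-18, 41, -38, 13, -5, 2, -19, 43, 9] -> [126, -287, 266, -91, 35, -14, 133, -301, -63] -> [-126, 287, -266, 91, -35, 14, -133, 301, 63] -> [-378, 861, -798, 273, -105, 42, -399, 903, 189] -> [-2268, 5166, -4788, 1638, -630, 252, -2394, 5418, 1134]
  [44, 31, 31] -> [-308, -217, -217] -> [308, 217, 217] -> [924, 651, 651] -> [5544, 3906, 3906]
  [-43, -11, 27, -40, 0, -16, 0, -37, 28, 35] -> [301, 77, -189, 280, 0, 112, 0, 259, -196, -245] -> [-301, -77, 189, -280, 0, -112, 0, -259, 196, 245] -> [-903, -231, 567, -840, 0, -336, 0, -777, 588, 735] -> [-5418, -1386, 3402, -5040, 0, -2016, 0, -4662, 3528, 4410]
  [27, 43, -36, 46, 49, 9, 32, 12, -27] -> [-189, -301, 252, -322, -343, -63, -224, -84, 189] -> [189, 301, -252, 322, 343, 63, 224, 84, -189] -> [567, 903, -756, 966, 1029, 189, 672, 252, -567] -> [3402, 5418, -4536, 5796, 6174, 1134, 4032, 1512, -3402]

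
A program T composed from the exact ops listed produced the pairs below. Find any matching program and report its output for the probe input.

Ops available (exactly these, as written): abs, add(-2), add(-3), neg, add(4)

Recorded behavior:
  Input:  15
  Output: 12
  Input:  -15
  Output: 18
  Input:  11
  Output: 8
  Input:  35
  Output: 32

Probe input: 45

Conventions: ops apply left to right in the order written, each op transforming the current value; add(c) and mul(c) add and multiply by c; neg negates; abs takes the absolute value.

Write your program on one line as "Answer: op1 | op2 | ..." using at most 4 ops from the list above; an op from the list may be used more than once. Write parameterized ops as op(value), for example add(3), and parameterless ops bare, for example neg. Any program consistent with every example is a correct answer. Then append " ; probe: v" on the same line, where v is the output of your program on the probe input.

add(-3) | neg | abs ; probe: 42

Check, running the answer program on each example:
  15 -> 12 -> -12 -> 12
  -15 -> -18 -> 18 -> 18
  11 -> 8 -> -8 -> 8
  35 -> 32 -> -32 -> 32
  probe: 45 -> 42 -> -42 -> 42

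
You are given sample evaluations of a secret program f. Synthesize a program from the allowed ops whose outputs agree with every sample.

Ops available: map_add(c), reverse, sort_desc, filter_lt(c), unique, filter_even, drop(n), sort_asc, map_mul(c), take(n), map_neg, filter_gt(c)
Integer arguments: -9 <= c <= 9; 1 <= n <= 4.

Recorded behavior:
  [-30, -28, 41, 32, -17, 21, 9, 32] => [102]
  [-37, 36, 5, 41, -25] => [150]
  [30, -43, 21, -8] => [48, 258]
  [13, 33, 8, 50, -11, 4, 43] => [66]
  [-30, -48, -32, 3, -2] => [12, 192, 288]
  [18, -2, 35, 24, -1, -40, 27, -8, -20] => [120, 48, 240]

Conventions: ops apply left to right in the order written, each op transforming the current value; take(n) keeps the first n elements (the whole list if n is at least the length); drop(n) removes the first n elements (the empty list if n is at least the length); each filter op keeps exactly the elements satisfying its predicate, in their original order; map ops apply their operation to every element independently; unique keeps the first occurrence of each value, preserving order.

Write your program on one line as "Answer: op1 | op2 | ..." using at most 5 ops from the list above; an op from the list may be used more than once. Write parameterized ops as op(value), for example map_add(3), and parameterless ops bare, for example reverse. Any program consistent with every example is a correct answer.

map_mul(-6) | reverse | take(4) | filter_gt(3)

Check, running the answer program on each example:
  [-30, -28, 41, 32, -17, 21, 9, 32] -> [180, 168, -246, -192, 102, -126, -54, -192] -> [-192, -54, -126, 102, -192, -246, 168, 180] -> [-192, -54, -126, 102] -> [102]
  [-37, 36, 5, 41, -25] -> [222, -216, -30, -246, 150] -> [150, -246, -30, -216, 222] -> [150, -246, -30, -216] -> [150]
  [30, -43, 21, -8] -> [-180, 258, -126, 48] -> [48, -126, 258, -180] -> [48, -126, 258, -180] -> [48, 258]
  [13, 33, 8, 50, -11, 4, 43] -> [-78, -198, -48, -300, 66, -24, -258] -> [-258, -24, 66, -300, -48, -198, -78] -> [-258, -24, 66, -300] -> [66]
  [-30, -48, -32, 3, -2] -> [180, 288, 192, -18, 12] -> [12, -18, 192, 288, 180] -> [12, -18, 192, 288] -> [12, 192, 288]
  [18, -2, 35, 24, -1, -40, 27, -8, -20] -> [-108, 12, -210, -144, 6, 240, -162, 48, 120] -> [120, 48, -162, 240, 6, -144, -210, 12, -108] -> [120, 48, -162, 240] -> [120, 48, 240]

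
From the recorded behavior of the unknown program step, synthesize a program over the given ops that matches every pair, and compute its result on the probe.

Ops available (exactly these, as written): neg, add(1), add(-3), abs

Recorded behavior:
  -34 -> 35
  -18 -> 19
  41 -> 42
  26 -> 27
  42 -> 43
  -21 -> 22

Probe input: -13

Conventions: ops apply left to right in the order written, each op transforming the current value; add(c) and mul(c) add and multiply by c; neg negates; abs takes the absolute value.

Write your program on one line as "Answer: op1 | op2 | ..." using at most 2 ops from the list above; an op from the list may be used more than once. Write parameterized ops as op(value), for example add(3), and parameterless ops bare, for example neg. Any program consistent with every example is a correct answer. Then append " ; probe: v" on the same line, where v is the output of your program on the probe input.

abs | add(1) ; probe: 14

Check, running the answer program on each example:
  -34 -> 34 -> 35
  -18 -> 18 -> 19
  41 -> 41 -> 42
  26 -> 26 -> 27
  42 -> 42 -> 43
  -21 -> 21 -> 22
  probe: -13 -> 13 -> 14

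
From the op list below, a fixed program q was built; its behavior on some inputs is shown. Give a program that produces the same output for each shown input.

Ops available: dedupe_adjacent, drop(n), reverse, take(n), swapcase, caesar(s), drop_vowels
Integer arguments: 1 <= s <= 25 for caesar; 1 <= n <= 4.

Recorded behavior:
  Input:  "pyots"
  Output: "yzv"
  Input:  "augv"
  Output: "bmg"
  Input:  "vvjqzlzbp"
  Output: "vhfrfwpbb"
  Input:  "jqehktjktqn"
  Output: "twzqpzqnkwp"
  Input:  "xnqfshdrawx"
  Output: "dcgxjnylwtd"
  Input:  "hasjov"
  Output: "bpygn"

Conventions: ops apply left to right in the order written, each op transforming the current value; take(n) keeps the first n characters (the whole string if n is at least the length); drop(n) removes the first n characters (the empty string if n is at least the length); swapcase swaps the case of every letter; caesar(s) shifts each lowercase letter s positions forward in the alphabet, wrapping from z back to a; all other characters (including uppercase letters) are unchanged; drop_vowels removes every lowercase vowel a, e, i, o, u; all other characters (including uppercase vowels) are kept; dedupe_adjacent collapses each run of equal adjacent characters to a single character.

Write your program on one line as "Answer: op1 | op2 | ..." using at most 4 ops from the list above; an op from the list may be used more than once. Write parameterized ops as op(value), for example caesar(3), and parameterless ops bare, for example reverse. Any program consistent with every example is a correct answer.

caesar(6) | reverse | drop_vowels

Check, running the answer program on each example:
  "pyots" -> "veuzy" -> "yzuev" -> "yzv"
  "augv" -> "gamb" -> "bmag" -> "bmg"
  "vvjqzlzbp" -> "bbpwfrfhv" -> "vhfrfwpbb" -> "vhfrfwpbb"
  "jqehktjktqn" -> "pwknqzpqzwt" -> "twzqpzqnkwp" -> "twzqpzqnkwp"
  "xnqfshdrawx" -> "dtwlynjxgcd" -> "dcgxjnylwtd" -> "dcgxjnylwtd"
  "hasjov" -> "ngypub" -> "bupygn" -> "bpygn"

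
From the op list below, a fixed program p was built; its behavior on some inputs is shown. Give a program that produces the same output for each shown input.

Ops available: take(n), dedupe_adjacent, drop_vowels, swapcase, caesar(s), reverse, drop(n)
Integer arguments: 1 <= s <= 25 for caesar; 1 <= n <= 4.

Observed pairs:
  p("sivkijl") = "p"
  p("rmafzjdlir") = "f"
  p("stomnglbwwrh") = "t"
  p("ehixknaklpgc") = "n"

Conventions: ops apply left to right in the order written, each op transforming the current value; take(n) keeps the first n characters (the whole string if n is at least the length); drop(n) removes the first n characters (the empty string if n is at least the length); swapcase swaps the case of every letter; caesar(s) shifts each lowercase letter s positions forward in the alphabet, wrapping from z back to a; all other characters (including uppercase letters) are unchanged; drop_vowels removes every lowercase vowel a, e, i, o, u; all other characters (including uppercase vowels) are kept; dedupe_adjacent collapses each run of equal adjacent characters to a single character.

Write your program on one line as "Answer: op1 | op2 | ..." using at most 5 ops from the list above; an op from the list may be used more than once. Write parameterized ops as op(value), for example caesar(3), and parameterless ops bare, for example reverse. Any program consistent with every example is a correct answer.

caesar(5) | drop_vowels | drop(2) | take(1)

Check, running the answer program on each example:
  "sivkijl" -> "xnapnoq" -> "xnpnq" -> "pnq" -> "p"
  "rmafzjdlir" -> "wrfkeoiqnw" -> "wrfkqnw" -> "fkqnw" -> "f"
  "stomnglbwwrh" -> "xytrslqgbbwm" -> "xytrslqgbbwm" -> "trslqgbbwm" -> "t"
  "ehixknaklpgc" -> "jmncpsfpqulh" -> "jmncpsfpqlh" -> "ncpsfpqlh" -> "n"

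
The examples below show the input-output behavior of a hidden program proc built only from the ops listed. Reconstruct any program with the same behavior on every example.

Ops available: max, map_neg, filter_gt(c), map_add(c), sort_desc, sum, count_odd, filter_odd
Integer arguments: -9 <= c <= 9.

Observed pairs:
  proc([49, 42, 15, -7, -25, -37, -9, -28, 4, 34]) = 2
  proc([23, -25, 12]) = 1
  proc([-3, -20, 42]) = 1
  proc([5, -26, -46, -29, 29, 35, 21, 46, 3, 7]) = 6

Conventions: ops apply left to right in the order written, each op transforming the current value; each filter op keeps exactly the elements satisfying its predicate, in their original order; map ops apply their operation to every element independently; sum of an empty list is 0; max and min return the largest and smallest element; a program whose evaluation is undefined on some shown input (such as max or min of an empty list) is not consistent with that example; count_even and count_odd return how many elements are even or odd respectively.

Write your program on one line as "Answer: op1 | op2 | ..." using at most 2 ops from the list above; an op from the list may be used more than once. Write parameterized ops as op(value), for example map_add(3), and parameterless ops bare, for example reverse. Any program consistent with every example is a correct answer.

filter_gt(-7) | count_odd

Check, running the answer program on each example:
  [49, 42, 15, -7, -25, -37, -9, -28, 4, 34] -> [49, 42, 15, 4, 34] -> 2
  [23, -25, 12] -> [23, 12] -> 1
  [-3, -20, 42] -> [-3, 42] -> 1
  [5, -26, -46, -29, 29, 35, 21, 46, 3, 7] -> [5, 29, 35, 21, 46, 3, 7] -> 6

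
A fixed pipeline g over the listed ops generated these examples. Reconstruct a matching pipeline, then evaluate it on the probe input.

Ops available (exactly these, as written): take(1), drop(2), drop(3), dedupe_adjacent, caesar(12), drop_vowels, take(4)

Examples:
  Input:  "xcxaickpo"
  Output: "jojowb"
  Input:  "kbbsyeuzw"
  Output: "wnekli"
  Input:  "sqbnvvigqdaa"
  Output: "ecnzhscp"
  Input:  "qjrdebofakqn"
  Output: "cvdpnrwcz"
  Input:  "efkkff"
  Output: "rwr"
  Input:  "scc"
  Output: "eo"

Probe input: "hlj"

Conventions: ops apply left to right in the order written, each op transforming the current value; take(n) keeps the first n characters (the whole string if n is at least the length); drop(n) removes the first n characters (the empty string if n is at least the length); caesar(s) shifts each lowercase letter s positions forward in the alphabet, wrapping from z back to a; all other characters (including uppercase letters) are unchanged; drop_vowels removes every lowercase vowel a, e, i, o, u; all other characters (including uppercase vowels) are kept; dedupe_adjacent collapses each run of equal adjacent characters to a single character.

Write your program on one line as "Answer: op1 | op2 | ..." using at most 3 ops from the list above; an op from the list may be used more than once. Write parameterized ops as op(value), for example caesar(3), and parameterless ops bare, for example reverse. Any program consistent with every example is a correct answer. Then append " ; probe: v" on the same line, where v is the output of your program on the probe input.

drop_vowels | dedupe_adjacent | caesar(12) ; probe: "txv"

Check, running the answer program on each example:
  "xcxaickpo" -> "xcxckp" -> "xcxckp" -> "jojowb"
  "kbbsyeuzw" -> "kbbsyzw" -> "kbsyzw" -> "wnekli"
  "sqbnvvigqdaa" -> "sqbnvvgqd" -> "sqbnvgqd" -> "ecnzhscp"
  "qjrdebofakqn" -> "qjrdbfkqn" -> "qjrdbfkqn" -> "cvdpnrwcz"
  "efkkff" -> "fkkff" -> "fkf" -> "rwr"
  "scc" -> "scc" -> "sc" -> "eo"
  probe: "hlj" -> "hlj" -> "hlj" -> "txv"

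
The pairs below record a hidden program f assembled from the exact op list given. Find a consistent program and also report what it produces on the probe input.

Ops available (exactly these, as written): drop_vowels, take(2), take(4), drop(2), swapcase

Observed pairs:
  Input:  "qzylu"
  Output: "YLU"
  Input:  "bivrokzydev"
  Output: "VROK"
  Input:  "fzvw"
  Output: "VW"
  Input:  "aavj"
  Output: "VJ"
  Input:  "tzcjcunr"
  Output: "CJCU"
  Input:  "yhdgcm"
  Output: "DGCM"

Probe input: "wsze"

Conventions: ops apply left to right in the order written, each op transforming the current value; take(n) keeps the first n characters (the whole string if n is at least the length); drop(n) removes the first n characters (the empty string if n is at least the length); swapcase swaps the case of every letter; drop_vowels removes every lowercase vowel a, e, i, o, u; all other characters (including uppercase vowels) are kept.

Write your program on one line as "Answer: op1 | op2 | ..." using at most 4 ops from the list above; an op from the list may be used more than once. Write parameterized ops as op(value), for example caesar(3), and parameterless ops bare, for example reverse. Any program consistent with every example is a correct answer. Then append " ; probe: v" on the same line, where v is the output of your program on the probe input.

drop(2) | take(4) | swapcase ; probe: "ZE"

Check, running the answer program on each example:
  "qzylu" -> "ylu" -> "ylu" -> "YLU"
  "bivrokzydev" -> "vrokzydev" -> "vrok" -> "VROK"
  "fzvw" -> "vw" -> "vw" -> "VW"
  "aavj" -> "vj" -> "vj" -> "VJ"
  "tzcjcunr" -> "cjcunr" -> "cjcu" -> "CJCU"
  "yhdgcm" -> "dgcm" -> "dgcm" -> "DGCM"
  probe: "wsze" -> "ze" -> "ze" -> "ZE"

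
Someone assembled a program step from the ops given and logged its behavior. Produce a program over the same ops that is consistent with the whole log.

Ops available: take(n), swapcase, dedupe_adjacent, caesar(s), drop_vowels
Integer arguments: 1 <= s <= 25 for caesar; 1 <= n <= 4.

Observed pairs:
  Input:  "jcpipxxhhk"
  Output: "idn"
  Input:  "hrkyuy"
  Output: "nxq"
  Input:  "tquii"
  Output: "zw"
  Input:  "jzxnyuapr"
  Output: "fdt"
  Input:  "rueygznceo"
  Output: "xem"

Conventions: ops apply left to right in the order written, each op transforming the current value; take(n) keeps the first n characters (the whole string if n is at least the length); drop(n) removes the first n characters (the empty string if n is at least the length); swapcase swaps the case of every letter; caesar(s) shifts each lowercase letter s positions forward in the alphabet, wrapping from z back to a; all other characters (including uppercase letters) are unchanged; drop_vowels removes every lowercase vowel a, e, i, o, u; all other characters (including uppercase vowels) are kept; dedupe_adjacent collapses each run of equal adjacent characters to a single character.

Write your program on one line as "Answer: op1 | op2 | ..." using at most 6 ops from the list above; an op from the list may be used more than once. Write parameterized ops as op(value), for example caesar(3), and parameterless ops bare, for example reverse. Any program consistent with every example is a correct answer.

dedupe_adjacent | drop_vowels | caesar(25) | drop_vowels | take(3) | caesar(7)

Check, running the answer program on each example:
  "jcpipxxhhk" -> "jcpipxhk" -> "jcppxhk" -> "iboowgj" -> "bwgj" -> "bwg" -> "idn"
  "hrkyuy" -> "hrkyuy" -> "hrkyy" -> "gqjxx" -> "gqjxx" -> "gqj" -> "nxq"
  "tquii" -> "tqui" -> "tq" -> "sp" -> "sp" -> "sp" -> "zw"
  "jzxnyuapr" -> "jzxnyuapr" -> "jzxnypr" -> "iywmxoq" -> "ywmxq" -> "ywm" -> "fdt"
  "rueygznceo" -> "rueygznceo" -> "rygznc" -> "qxfymb" -> "qxfymb" -> "qxf" -> "xem"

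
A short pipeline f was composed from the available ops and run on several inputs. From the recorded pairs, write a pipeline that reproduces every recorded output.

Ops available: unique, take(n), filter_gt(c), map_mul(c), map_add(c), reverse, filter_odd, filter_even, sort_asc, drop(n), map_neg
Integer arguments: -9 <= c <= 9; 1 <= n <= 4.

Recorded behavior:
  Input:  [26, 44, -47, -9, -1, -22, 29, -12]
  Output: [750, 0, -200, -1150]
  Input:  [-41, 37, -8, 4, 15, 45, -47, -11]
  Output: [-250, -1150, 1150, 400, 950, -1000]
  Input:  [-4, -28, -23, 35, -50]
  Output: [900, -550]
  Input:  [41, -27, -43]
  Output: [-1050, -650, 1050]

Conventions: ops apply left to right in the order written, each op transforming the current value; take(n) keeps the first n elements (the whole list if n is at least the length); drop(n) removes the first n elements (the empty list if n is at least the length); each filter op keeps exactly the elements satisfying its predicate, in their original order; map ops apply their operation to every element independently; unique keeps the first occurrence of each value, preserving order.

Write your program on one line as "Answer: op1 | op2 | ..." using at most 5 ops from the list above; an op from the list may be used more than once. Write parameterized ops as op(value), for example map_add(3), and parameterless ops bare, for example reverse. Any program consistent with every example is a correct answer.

map_add(1) | filter_even | reverse | map_mul(-5) | map_mul(-5)

Check, running the answer program on each example:
  [26, 44, -47, -9, -1, -22, 29, -12] -> [27, 45, -46, -8, 0, -21, 30, -11] -> [-46, -8, 0, 30] -> [30, 0, -8, -46] -> [-150, 0, 40, 230] -> [750, 0, -200, -1150]
  [-41, 37, -8, 4, 15, 45, -47, -11] -> [-40, 38, -7, 5, 16, 46, -46, -10] -> [-40, 38, 16, 46, -46, -10] -> [-10, -46, 46, 16, 38, -40] -> [50, 230, -230, -80, -190, 200] -> [-250, -1150, 1150, 400, 950, -1000]
  [-4, -28, -23, 35, -50] -> [-3, -27, -22, 36, -49] -> [-22, 36] -> [36, -22] -> [-180, 110] -> [900, -550]
  [41, -27, -43] -> [42, -26, -42] -> [42, -26, -42] -> [-42, -26, 42] -> [210, 130, -210] -> [-1050, -650, 1050]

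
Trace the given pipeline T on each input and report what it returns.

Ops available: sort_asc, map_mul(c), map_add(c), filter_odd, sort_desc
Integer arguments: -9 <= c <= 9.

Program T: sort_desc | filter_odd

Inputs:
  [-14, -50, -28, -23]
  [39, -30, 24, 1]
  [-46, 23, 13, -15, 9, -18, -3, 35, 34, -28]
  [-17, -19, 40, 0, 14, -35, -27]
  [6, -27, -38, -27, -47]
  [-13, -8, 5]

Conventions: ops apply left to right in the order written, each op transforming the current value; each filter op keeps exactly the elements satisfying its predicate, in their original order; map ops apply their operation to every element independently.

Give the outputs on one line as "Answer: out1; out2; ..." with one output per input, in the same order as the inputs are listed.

Execution, op by op:
  [-14, -50, -28, -23] -> [-14, -23, -28, -50] -> [-23]
  [39, -30, 24, 1] -> [39, 24, 1, -30] -> [39, 1]
  [-46, 23, 13, -15, 9, -18, -3, 35, 34, -28] -> [35, 34, 23, 13, 9, -3, -15, -18, -28, -46] -> [35, 23, 13, 9, -3, -15]
  [-17, -19, 40, 0, 14, -35, -27] -> [40, 14, 0, -17, -19, -27, -35] -> [-17, -19, -27, -35]
  [6, -27, -38, -27, -47] -> [6, -27, -27, -38, -47] -> [-27, -27, -47]
  [-13, -8, 5] -> [5, -8, -13] -> [5, -13]

[-23]; [39, 1]; [35, 23, 13, 9, -3, -15]; [-17, -19, -27, -35]; [-27, -27, -47]; [5, -13]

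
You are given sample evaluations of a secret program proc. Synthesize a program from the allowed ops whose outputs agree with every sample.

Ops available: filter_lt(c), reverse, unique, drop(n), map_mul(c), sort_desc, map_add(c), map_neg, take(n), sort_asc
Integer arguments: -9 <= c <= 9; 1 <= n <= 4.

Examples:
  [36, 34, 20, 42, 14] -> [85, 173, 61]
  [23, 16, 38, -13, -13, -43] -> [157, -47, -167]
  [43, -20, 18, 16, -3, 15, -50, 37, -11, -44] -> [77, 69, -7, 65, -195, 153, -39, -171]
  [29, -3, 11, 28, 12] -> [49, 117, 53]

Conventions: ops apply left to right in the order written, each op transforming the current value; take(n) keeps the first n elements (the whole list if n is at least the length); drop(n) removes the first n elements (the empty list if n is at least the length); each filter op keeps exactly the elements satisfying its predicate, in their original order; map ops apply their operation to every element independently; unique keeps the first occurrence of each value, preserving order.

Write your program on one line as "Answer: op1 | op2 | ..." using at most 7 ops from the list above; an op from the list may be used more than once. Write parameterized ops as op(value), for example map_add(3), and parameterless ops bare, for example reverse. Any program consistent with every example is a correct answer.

map_neg | drop(2) | unique | map_mul(4) | map_add(-5) | map_neg

Check, running the answer program on each example:
  [36, 34, 20, 42, 14] -> [-36, -34, -20, -42, -14] -> [-20, -42, -14] -> [-20, -42, -14] -> [-80, -168, -56] -> [-85, -173, -61] -> [85, 173, 61]
  [23, 16, 38, -13, -13, -43] -> [-23, -16, -38, 13, 13, 43] -> [-38, 13, 13, 43] -> [-38, 13, 43] -> [-152, 52, 172] -> [-157, 47, 167] -> [157, -47, -167]
  [43, -20, 18, 16, -3, 15, -50, 37, -11, -44] -> [-43, 20, -18, -16, 3, -15, 50, -37, 11, 44] -> [-18, -16, 3, -15, 50, -37, 11, 44] -> [-18, -16, 3, -15, 50, -37, 11, 44] -> [-72, -64, 12, -60, 200, -148, 44, 176] -> [-77, -69, 7, -65, 195, -153, 39, 171] -> [77, 69, -7, 65, -195, 153, -39, -171]
  [29, -3, 11, 28, 12] -> [-29, 3, -11, -28, -12] -> [-11, -28, -12] -> [-11, -28, -12] -> [-44, -112, -48] -> [-49, -117, -53] -> [49, 117, 53]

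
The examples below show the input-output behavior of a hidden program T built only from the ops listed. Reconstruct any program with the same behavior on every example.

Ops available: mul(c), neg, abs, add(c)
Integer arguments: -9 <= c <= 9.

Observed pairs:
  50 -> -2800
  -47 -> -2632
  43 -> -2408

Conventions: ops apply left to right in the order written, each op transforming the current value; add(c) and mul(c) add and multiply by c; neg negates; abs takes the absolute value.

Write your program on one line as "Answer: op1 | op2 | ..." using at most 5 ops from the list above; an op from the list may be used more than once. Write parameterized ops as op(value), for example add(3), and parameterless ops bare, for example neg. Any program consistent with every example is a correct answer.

mul(-8) | neg | abs | mul(-7)

Check, running the answer program on each example:
  50 -> -400 -> 400 -> 400 -> -2800
  -47 -> 376 -> -376 -> 376 -> -2632
  43 -> -344 -> 344 -> 344 -> -2408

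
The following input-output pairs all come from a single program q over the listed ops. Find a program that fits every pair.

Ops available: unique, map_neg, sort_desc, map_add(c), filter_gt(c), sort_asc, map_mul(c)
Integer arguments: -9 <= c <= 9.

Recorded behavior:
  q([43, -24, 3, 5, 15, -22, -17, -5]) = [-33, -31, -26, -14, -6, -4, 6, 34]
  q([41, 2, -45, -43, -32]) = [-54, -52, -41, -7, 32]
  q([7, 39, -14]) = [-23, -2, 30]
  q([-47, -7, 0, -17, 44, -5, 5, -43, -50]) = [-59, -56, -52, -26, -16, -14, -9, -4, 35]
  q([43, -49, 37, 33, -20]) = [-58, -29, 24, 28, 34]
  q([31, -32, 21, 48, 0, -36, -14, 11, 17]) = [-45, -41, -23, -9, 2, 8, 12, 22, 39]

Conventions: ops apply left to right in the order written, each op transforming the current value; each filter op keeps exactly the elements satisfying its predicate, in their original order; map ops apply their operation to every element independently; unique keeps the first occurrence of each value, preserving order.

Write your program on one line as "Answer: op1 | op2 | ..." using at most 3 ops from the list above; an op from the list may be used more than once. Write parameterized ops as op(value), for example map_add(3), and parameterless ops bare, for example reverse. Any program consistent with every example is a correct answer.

map_add(-9) | sort_asc

Check, running the answer program on each example:
  [43, -24, 3, 5, 15, -22, -17, -5] -> [34, -33, -6, -4, 6, -31, -26, -14] -> [-33, -31, -26, -14, -6, -4, 6, 34]
  [41, 2, -45, -43, -32] -> [32, -7, -54, -52, -41] -> [-54, -52, -41, -7, 32]
  [7, 39, -14] -> [-2, 30, -23] -> [-23, -2, 30]
  [-47, -7, 0, -17, 44, -5, 5, -43, -50] -> [-56, -16, -9, -26, 35, -14, -4, -52, -59] -> [-59, -56, -52, -26, -16, -14, -9, -4, 35]
  [43, -49, 37, 33, -20] -> [34, -58, 28, 24, -29] -> [-58, -29, 24, 28, 34]
  [31, -32, 21, 48, 0, -36, -14, 11, 17] -> [22, -41, 12, 39, -9, -45, -23, 2, 8] -> [-45, -41, -23, -9, 2, 8, 12, 22, 39]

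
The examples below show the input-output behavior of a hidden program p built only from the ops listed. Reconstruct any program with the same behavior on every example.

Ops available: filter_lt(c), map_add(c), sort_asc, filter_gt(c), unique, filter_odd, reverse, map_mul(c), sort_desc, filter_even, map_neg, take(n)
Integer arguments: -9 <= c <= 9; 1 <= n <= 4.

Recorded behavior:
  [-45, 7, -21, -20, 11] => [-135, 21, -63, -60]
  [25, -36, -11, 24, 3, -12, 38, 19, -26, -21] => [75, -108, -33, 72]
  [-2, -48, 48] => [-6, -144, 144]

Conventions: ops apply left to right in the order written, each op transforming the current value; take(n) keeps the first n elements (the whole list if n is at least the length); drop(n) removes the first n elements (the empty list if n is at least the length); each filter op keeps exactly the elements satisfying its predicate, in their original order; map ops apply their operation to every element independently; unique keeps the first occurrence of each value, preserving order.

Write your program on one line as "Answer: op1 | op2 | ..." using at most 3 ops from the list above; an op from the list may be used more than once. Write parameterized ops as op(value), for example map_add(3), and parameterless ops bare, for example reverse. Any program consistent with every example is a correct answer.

take(4) | map_mul(3)

Check, running the answer program on each example:
  [-45, 7, -21, -20, 11] -> [-45, 7, -21, -20] -> [-135, 21, -63, -60]
  [25, -36, -11, 24, 3, -12, 38, 19, -26, -21] -> [25, -36, -11, 24] -> [75, -108, -33, 72]
  [-2, -48, 48] -> [-2, -48, 48] -> [-6, -144, 144]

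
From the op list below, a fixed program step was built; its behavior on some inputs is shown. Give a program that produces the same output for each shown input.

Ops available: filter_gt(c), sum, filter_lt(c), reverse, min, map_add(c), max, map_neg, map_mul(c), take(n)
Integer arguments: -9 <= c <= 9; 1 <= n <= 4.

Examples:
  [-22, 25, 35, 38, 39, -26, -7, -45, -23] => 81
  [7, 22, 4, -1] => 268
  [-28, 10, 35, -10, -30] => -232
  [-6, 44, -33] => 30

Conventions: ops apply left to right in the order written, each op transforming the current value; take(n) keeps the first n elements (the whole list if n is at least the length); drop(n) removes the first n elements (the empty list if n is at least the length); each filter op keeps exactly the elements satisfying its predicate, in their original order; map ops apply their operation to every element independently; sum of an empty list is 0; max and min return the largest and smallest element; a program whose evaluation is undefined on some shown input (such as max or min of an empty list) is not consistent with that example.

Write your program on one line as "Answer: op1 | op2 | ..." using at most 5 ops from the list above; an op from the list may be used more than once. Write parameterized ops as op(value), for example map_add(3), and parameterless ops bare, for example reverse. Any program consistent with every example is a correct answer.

map_mul(-9) | map_neg | map_add(-5) | reverse | sum

Check, running the answer program on each example:
  [-22, 25, 35, 38, 39, -26, -7, -45, -23] -> [198, -225, -315, -342, -351, 234, 63, 405, 207] -> [-198, 225, 315, 342, 351, -234, -63, -405, -207] -> [-203, 220, 310, 337, 346, -239, -68, -410, -212] -> [-212, -410, -68, -239, 346, 337, 310, 220, -203] -> 81
  [7, 22, 4, -1] -> [-63, -198, -36, 9] -> [63, 198, 36, -9] -> [58, 193, 31, -14] -> [-14, 31, 193, 58] -> 268
  [-28, 10, 35, -10, -30] -> [252, -90, -315, 90, 270] -> [-252, 90, 315, -90, -270] -> [-257, 85, 310, -95, -275] -> [-275, -95, 310, 85, -257] -> -232
  [-6, 44, -33] -> [54, -396, 297] -> [-54, 396, -297] -> [-59, 391, -302] -> [-302, 391, -59] -> 30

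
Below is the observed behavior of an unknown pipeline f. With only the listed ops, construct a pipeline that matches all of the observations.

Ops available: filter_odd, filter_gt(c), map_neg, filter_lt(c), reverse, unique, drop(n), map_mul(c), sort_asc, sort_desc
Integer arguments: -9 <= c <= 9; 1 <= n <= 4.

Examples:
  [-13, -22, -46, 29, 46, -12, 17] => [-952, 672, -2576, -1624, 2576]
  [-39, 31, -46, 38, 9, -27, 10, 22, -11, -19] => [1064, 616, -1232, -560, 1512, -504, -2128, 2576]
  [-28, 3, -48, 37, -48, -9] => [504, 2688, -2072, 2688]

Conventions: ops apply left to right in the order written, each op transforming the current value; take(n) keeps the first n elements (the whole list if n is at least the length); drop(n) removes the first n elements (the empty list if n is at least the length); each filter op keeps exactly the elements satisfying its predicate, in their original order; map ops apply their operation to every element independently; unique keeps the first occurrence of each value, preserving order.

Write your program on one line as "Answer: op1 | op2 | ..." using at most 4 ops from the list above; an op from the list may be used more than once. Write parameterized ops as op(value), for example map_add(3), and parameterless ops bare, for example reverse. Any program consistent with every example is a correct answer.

drop(2) | map_mul(7) | map_mul(-8) | reverse

Check, running the answer program on each example:
  [-13, -22, -46, 29, 46, -12, 17] -> [-46, 29, 46, -12, 17] -> [-322, 203, 322, -84, 119] -> [2576, -1624, -2576, 672, -952] -> [-952, 672, -2576, -1624, 2576]
  [-39, 31, -46, 38, 9, -27, 10, 22, -11, -19] -> [-46, 38, 9, -27, 10, 22, -11, -19] -> [-322, 266, 63, -189, 70, 154, -77, -133] -> [2576, -2128, -504, 1512, -560, -1232, 616, 1064] -> [1064, 616, -1232, -560, 1512, -504, -2128, 2576]
  [-28, 3, -48, 37, -48, -9] -> [-48, 37, -48, -9] -> [-336, 259, -336, -63] -> [2688, -2072, 2688, 504] -> [504, 2688, -2072, 2688]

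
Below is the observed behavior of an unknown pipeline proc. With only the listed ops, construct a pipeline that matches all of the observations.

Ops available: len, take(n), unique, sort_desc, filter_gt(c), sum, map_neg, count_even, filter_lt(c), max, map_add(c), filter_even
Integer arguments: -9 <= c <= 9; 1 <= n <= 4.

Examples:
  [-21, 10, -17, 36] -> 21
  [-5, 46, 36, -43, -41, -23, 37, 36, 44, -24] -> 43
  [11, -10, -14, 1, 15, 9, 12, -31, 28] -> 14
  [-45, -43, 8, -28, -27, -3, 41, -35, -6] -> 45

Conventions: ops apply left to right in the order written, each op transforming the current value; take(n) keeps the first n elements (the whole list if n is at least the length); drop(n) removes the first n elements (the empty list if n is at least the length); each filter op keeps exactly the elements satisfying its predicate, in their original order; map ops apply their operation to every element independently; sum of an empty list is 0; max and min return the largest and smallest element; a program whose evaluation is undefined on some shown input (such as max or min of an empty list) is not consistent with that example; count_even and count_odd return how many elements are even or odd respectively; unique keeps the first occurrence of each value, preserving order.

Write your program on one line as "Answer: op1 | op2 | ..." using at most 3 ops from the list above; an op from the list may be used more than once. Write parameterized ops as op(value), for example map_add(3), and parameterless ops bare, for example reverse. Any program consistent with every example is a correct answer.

map_neg | take(4) | max

Check, running the answer program on each example:
  [-21, 10, -17, 36] -> [21, -10, 17, -36] -> [21, -10, 17, -36] -> 21
  [-5, 46, 36, -43, -41, -23, 37, 36, 44, -24] -> [5, -46, -36, 43, 41, 23, -37, -36, -44, 24] -> [5, -46, -36, 43] -> 43
  [11, -10, -14, 1, 15, 9, 12, -31, 28] -> [-11, 10, 14, -1, -15, -9, -12, 31, -28] -> [-11, 10, 14, -1] -> 14
  [-45, -43, 8, -28, -27, -3, 41, -35, -6] -> [45, 43, -8, 28, 27, 3, -41, 35, 6] -> [45, 43, -8, 28] -> 45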